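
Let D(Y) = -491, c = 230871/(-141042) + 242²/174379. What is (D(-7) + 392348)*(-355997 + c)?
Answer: -1143659970237268713873/8198254306 ≈ -1.3950e+11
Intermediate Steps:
c = -10666356807/8198254306 (c = 230871*(-1/141042) + 58564*(1/174379) = -76957/47014 + 58564/174379 = -10666356807/8198254306 ≈ -1.3011)
(D(-7) + 392348)*(-355997 + c) = (-491 + 392348)*(-355997 - 10666356807/8198254306) = 391857*(-2918564604529889/8198254306) = -1143659970237268713873/8198254306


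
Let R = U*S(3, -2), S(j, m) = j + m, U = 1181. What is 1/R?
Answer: 1/1181 ≈ 0.00084674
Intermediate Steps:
R = 1181 (R = 1181*(3 - 2) = 1181*1 = 1181)
1/R = 1/1181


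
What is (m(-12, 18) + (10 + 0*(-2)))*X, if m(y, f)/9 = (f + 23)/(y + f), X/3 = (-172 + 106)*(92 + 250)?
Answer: -4841694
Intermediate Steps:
X = -67716 (X = 3*((-172 + 106)*(92 + 250)) = 3*(-66*342) = 3*(-22572) = -67716)
m(y, f) = 9*(23 + f)/(f + y) (m(y, f) = 9*((f + 23)/(y + f)) = 9*((23 + f)/(f + y)) = 9*(23 + f)/(f + y))
(m(-12, 18) + (10 + 0*(-2)))*X = (9*(23 + 18)/(18 - 12) + (10 + 0*(-2)))*(-67716) = (9*41/6 + (10 + 0))*(-67716) = (9*(1/6)*41 + 10)*(-67716) = (123/2 + 10)*(-67716) = (143/2)*(-67716) = -4841694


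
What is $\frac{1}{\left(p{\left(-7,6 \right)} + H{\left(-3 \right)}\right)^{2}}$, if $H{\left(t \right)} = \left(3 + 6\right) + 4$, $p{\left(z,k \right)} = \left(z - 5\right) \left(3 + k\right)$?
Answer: $\frac{1}{9025} \approx 0.0001108$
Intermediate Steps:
$p{\left(z,k \right)} = \left(-5 + z\right) \left(3 + k\right)$
$H{\left(t \right)} = 13$ ($H{\left(t \right)} = 9 + 4 = 13$)
$\frac{1}{\left(p{\left(-7,6 \right)} + H{\left(-3 \right)}\right)^{2}} = \frac{1}{\left(\left(-15 - 30 + 3 \left(-7\right) + 6 \left(-7\right)\right) + 13\right)^{2}} = \frac{1}{\left(\left(-15 - 30 - 21 - 42\right) + 13\right)^{2}} = \frac{1}{\left(-108 + 13\right)^{2}} = \frac{1}{\left(-95\right)^{2}} = \frac{1}{9025}$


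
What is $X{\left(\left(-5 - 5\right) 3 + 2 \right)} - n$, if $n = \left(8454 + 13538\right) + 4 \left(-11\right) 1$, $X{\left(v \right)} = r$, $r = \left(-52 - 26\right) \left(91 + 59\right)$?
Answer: $-33648$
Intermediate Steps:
$r = -11700$ ($r = \left(-78\right) 150 = -11700$)
$X{\left(v \right)} = -11700$
$n = 21948$ ($n = 21992 - 44 = 21948$)
$X{\left(\left(-5 - 5\right) 3 + 2 \right)} - n = -11700 - 21948 = -33648$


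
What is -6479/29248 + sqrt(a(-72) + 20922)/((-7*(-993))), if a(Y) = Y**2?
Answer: -6479/29248 + sqrt(26106)/6951 ≈ -0.19827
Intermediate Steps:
-6479/29248 + sqrt(a(-72) + 20922)/((-7*(-993))) = -6479/29248 + sqrt((-72)**2 + 20922)/((-7*(-993))) = -6479*1/29248 + sqrt(5184 + 20922)/6951 = -6479/29248 + sqrt(26106)*(1/6951) = -6479/29248 + sqrt(26106)/6951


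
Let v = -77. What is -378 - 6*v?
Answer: 84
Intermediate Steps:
-378 - 6*v = -378 - 6*(-77) = -378 + 462 = 84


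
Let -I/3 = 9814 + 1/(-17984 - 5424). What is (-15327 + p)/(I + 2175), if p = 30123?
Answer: -12827584/23639479 ≈ -0.54263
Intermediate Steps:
I = -689178333/23408 (I = -3*(9814 + 1/(-17984 - 5424)) = -3*(9814 + 1/(-23408)) = -3*(9814 - 1/23408) = -3*229726111/23408 = -689178333/23408 ≈ -29442.)
(-15327 + p)/(I + 2175) = (-15327 + 30123)/(-689178333/23408 + 2175) = 14796/(-638265933/23408) = 14796*(-23408/638265933) = -12827584/23639479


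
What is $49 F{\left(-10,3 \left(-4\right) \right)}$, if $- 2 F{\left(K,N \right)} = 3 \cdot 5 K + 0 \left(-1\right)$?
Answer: $3675$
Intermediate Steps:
$F{\left(K,N \right)} = - \frac{15 K}{2}$ ($F{\left(K,N \right)} = - \frac{3 \cdot 5 K + 0 \left(-1\right)}{2} = - \frac{15 K + 0}{2} = - \frac{15 K}{2}$)
$49 F{\left(-10,3 \left(-4\right) \right)} = 49 \left(\left(- \frac{15}{2}\right) \left(-10\right)\right) = 49 \cdot 75 = 3675$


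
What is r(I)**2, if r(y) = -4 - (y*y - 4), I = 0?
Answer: 0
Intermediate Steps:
r(y) = -y**2 (r(y) = -4 - (y**2 - 4) = -4 - (-4 + y**2) = -4 + (4 - y**2) = -y**2)
r(I)**2 = (-1*0**2)**2 = (-1*0)**2 = 0**2 = 0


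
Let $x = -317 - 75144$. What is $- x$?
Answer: $75461$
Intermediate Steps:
$x = -75461$ ($x = -317 - 75144 = -75461$)
$- x = \left(-1\right) \left(-75461\right) = 75461$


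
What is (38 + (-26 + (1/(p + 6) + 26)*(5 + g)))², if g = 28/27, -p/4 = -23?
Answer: 200022723121/7001316 ≈ 28569.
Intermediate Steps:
p = 92 (p = -4*(-23) = 92)
g = 28/27 (g = 28*(1/27) = 28/27 ≈ 1.0370)
(38 + (-26 + (1/(p + 6) + 26)*(5 + g)))² = (38 + (-26 + (1/(92 + 6) + 26)*(5 + 28/27)))² = (38 + (-26 + (1/98 + 26)*(163/27)))² = (38 + (-26 + (2549/98)*(163/27)))² = (38 + (-26 + 415487/2646))² = (38 + 346691/2646)² = (447239/2646)² = 200022723121/7001316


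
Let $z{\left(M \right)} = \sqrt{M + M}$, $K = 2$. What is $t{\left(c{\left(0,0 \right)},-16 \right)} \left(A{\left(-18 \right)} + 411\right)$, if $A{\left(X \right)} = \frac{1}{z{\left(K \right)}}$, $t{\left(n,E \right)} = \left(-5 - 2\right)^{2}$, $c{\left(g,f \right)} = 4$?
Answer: $\frac{40327}{2} \approx 20164.0$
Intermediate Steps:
$t{\left(n,E \right)} = 49$ ($t{\left(n,E \right)} = \left(-7\right)^{2} = 49$)
$z{\left(M \right)} = \sqrt{2} \sqrt{M}$ ($z{\left(M \right)} = \sqrt{2 M} = \sqrt{2} \sqrt{M}$)
$A{\left(X \right)} = \frac{1}{2}$ ($A{\left(X \right)} = \frac{1}{\sqrt{2} \sqrt{2}} = \frac{1}{2}$)
$t{\left(c{\left(0,0 \right)},-16 \right)} \left(A{\left(-18 \right)} + 411\right) = 49 \left(\frac{1}{2} + 411\right) = 49 \cdot \frac{823}{2} = \frac{40327}{2}$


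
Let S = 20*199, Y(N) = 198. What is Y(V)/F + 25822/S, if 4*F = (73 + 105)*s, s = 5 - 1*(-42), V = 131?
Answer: 54794753/8324170 ≈ 6.5826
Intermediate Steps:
s = 47 (s = 5 + 42 = 47)
S = 3980
F = 4183/2 (F = ((73 + 105)*47)/4 = (178*47)/4 = (¼)*8366 = 4183/2 ≈ 2091.5)
Y(V)/F + 25822/S = 198/(4183/2) + 25822/3980 = 198*(2/4183) + 25822*(1/3980) = 396/4183 + 12911/1990 = 54794753/8324170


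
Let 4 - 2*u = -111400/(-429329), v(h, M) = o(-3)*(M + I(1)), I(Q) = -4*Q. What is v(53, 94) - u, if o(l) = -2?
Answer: -78082178/429329 ≈ -181.87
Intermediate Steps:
v(h, M) = 8 - 2*M (v(h, M) = -2*(M - 4*1) = -2*(M - 4) = -2*(-4 + M) = 8 - 2*M)
u = 802958/429329 (u = 2 - (-55700)/(-429329) = 2 - (-55700)*(-1)/429329 = 2 - ½*111400/429329 = 2 - 55700/429329 = 802958/429329 ≈ 1.8703)
v(53, 94) - u = (8 - 2*94) - 1*802958/429329 = (8 - 188) - 802958/429329 = -180 - 802958/429329 = -78082178/429329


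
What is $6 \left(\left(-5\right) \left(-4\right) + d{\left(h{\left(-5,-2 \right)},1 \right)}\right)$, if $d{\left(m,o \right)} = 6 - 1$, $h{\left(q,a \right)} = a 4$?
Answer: $150$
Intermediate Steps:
$h{\left(q,a \right)} = 4 a$
$d{\left(m,o \right)} = 5$ ($d{\left(m,o \right)} = 6 - 1 = 5$)
$6 \left(\left(-5\right) \left(-4\right) + d{\left(h{\left(-5,-2 \right)},1 \right)}\right) = 6 \left(\left(-5\right) \left(-4\right) + 5\right) = 6 \left(20 + 5\right) = 6 \cdot 25 = 150$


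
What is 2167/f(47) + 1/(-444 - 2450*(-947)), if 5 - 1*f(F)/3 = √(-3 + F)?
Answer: -29694595973/156215226 - 4334*√11/57 ≈ -442.27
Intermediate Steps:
f(F) = 15 - 3*√(-3 + F)
2167/f(47) + 1/(-444 - 2450*(-947)) = 2167/(15 - 3*√(-3 + 47)) + 1/(-444 - 2450*(-947)) = 2167/(15 - 6*√11) - 1/947/(-2894) = 2167/(15 - 6*√11) - 1/2894*(-1/947) = 2167/(15 - 6*√11) + 1/2740618 = 1/2740618 + 2167/(15 - 6*√11)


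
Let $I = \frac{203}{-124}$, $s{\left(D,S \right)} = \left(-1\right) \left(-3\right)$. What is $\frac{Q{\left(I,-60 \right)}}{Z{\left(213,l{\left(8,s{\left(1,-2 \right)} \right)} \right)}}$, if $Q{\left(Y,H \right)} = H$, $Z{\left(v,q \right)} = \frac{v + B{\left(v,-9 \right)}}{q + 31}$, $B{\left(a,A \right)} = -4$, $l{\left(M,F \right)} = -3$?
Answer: $- \frac{1680}{209} \approx -8.0383$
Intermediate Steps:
$s{\left(D,S \right)} = 3$
$Z{\left(v,q \right)} = \frac{-4 + v}{31 + q}$ ($Z{\left(v,q \right)} = \frac{v - 4}{q + 31} = \frac{-4 + v}{31 + q}$)
$I = - \frac{203}{124}$ ($I = 203 \left(- \frac{1}{124}\right) = - \frac{203}{124} \approx -1.6371$)
$\frac{Q{\left(I,-60 \right)}}{Z{\left(213,l{\left(8,s{\left(1,-2 \right)} \right)} \right)}} = - \frac{60}{\frac{1}{31 - 3} \left(-4 + 213\right)} = - \frac{60}{\frac{1}{28} \cdot 209} = - \frac{60}{\frac{209}{28}} = \left(-60\right) \frac{28}{209} = - \frac{1680}{209}$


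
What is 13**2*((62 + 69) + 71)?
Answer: 34138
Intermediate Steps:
13**2*((62 + 69) + 71) = 169*(131 + 71) = 169*202 = 34138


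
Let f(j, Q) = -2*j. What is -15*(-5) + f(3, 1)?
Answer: 69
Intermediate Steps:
-15*(-5) + f(3, 1) = -15*(-5) - 2*3 = 75 - 6 = 69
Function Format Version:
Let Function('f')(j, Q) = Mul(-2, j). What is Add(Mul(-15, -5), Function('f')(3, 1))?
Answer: 69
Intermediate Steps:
Add(Mul(-15, -5), Function('f')(3, 1)) = Add(Mul(-15, -5), Mul(-2, 3)) = Add(75, -6) = 69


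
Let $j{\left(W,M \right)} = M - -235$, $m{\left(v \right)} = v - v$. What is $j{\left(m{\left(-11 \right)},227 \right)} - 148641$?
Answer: $-148179$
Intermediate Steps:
$m{\left(v \right)} = 0$
$j{\left(W,M \right)} = 235 + M$ ($j{\left(W,M \right)} = M + 235 = 235 + M$)
$j{\left(m{\left(-11 \right)},227 \right)} - 148641 = \left(235 + 227\right) - 148641 = 462 - 148641 = -148179$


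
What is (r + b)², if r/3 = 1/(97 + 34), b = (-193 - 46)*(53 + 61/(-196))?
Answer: 104540643156777025/659256976 ≈ 1.5857e+8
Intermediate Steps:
b = -2468153/196 (b = -239*(53 + 61*(-1/196)) = -239*(53 - 61/196) = -239*10327/196 = -2468153/196 ≈ -12593.)
r = 3/131 (r = 3/(97 + 34) = 3/131 ≈ 0.022901)
(r + b)² = (3/131 - 2468153/196)² = (-323327455/25676)² = 104540643156777025/659256976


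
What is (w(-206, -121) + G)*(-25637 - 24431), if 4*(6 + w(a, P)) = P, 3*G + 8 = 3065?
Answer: -49204327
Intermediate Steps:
G = 1019 (G = -8/3 + (⅓)*3065 = -8/3 + 3065/3 = 1019)
w(a, P) = -6 + P/4
(w(-206, -121) + G)*(-25637 - 24431) = ((-6 + (¼)*(-121)) + 1019)*(-25637 - 24431) = ((-6 - 121/4) + 1019)*(-50068) = (-145/4 + 1019)*(-50068) = (3931/4)*(-50068) = -49204327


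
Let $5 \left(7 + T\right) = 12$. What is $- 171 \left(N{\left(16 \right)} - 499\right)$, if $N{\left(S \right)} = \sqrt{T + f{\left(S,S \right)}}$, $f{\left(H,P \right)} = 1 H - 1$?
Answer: $85329 - \frac{342 \sqrt{65}}{5} \approx 84778.0$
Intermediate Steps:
$f{\left(H,P \right)} = -1 + H$ ($f{\left(H,P \right)} = H - 1 = -1 + H$)
$T = - \frac{23}{5}$ ($T = -7 + \frac{1}{5} \cdot 12 = -7 + \frac{12}{5} = - \frac{23}{5} \approx -4.6$)
$N{\left(S \right)} = \sqrt{- \frac{28}{5} + S}$ ($N{\left(S \right)} = \sqrt{- \frac{23}{5} + \left(-1 + S\right)} = \sqrt{- \frac{28}{5} + S}$)
$- 171 \left(N{\left(16 \right)} - 499\right) = - 171 \left(\frac{\sqrt{-140 + 25 \cdot 16}}{5} - 499\right) = - 171 \left(\frac{\sqrt{-140 + 400}}{5} - 499\right) = - 171 \left(\frac{\sqrt{260}}{5} - 499\right) = - 171 \left(\frac{2 \sqrt{65}}{5} - 499\right) = - 171 \left(-499 + \frac{2 \sqrt{65}}{5}\right) = 85329 - \frac{342 \sqrt{65}}{5}$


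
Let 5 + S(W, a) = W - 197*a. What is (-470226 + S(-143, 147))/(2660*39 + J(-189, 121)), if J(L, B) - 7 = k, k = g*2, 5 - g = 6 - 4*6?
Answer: -499333/103793 ≈ -4.8109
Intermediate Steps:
S(W, a) = -5 + W - 197*a (S(W, a) = -5 + (W - 197*a) = -5 + W - 197*a)
g = 23 (g = 5 - (6 - 4*6) = 5 - (6 - 24) = 5 - 1*(-18) = 5 + 18 = 23)
k = 46 (k = 23*2 = 46)
J(L, B) = 53 (J(L, B) = 7 + 46 = 53)
(-470226 + S(-143, 147))/(2660*39 + J(-189, 121)) = (-470226 + (-5 - 143 - 197*147))/(2660*39 + 53) = (-470226 + (-5 - 143 - 28959))/(103740 + 53) = (-470226 - 29107)/103793 = -499333*1/103793 = -499333/103793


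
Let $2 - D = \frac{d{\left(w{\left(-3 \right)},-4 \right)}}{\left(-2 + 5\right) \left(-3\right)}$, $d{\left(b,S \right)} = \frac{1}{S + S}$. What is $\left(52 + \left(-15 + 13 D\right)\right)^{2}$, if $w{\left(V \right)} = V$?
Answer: $\frac{20457529}{5184} \approx 3946.3$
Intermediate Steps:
$d{\left(b,S \right)} = \frac{1}{2 S}$
$D = \frac{143}{72}$ ($D = 2 - \frac{\frac{1}{2} \frac{1}{-4}}{\left(-2 + 5\right) \left(-3\right)} = 2 - \frac{\frac{1}{2} \left(- \frac{1}{4}\right)}{3 \left(-3\right)} = 2 - - \frac{1}{8 \left(-9\right)} = 2 - \left(- \frac{1}{8}\right) \left(- \frac{1}{9}\right) = 2 - \frac{1}{72} = \frac{143}{72} \approx 1.9861$)
$\left(52 + \left(-15 + 13 D\right)\right)^{2} = \left(52 + \left(-15 + 13 \cdot \frac{143}{72}\right)\right)^{2} = \left(52 + \left(-15 + \frac{1859}{72}\right)\right)^{2} = \left(52 + \frac{779}{72}\right)^{2} = \left(\frac{4523}{72}\right)^{2} = \frac{20457529}{5184}$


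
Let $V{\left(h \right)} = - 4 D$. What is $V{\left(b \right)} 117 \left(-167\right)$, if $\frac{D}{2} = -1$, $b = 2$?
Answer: $-156312$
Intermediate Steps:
$D = -2$ ($D = 2 \left(-1\right) = -2$)
$V{\left(h \right)} = 8$ ($V{\left(h \right)} = \left(-4\right) \left(-2\right) = 8$)
$V{\left(b \right)} 117 \left(-167\right) = 8 \cdot 117 \left(-167\right) = 936 \left(-167\right) = -156312$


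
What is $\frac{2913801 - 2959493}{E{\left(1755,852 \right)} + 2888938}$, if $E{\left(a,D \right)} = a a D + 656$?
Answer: $- \frac{22846}{1313535447} \approx -1.7393 \cdot 10^{-5}$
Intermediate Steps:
$E{\left(a,D \right)} = 656 + D a^{2}$ ($E{\left(a,D \right)} = a^{2} D + 656 = D a^{2} + 656 = 656 + D a^{2}$)
$\frac{2913801 - 2959493}{E{\left(1755,852 \right)} + 2888938} = \frac{2913801 - 2959493}{\left(656 + 852 \cdot 1755^{2}\right) + 2888938} = - \frac{45692}{\left(656 + 852 \cdot 3080025\right) + 2888938} = - \frac{45692}{\left(656 + 2624181300\right) + 2888938} = - \frac{45692}{2624181956 + 2888938} = - \frac{45692}{2627070894} = \left(-45692\right) \frac{1}{2627070894} = - \frac{22846}{1313535447}$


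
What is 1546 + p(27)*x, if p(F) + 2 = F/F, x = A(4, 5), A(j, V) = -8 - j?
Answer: 1558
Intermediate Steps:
x = -12 (x = -8 - 1*4 = -8 - 4 = -12)
p(F) = -1 (p(F) = -2 + F/F = -2 + 1 = -1)
1546 + p(27)*x = 1546 - 1*(-12) = 1546 + 12 = 1558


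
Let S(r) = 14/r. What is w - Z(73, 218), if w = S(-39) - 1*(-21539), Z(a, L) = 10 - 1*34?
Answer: 840943/39 ≈ 21563.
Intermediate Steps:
Z(a, L) = -24 (Z(a, L) = 10 - 34 = -24)
w = 840007/39 (w = 14/(-39) - 1*(-21539) = 14*(-1/39) + 21539 = -14/39 + 21539 = 840007/39 ≈ 21539.)
w - Z(73, 218) = 840007/39 - 1*(-24) = 840007/39 + 24 = 840943/39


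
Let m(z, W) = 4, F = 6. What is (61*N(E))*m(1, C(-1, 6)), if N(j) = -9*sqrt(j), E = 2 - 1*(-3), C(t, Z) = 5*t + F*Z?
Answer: -2196*sqrt(5) ≈ -4910.4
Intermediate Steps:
C(t, Z) = 5*t + 6*Z
E = 5 (E = 2 + 3 = 5)
(61*N(E))*m(1, C(-1, 6)) = (61*(-9*sqrt(5)))*4 = -549*sqrt(5)*4 = -2196*sqrt(5)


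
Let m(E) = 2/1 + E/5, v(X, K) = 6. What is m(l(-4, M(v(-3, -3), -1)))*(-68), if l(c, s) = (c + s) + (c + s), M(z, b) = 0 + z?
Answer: -952/5 ≈ -190.40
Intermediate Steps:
M(z, b) = z
l(c, s) = 2*c + 2*s
m(E) = 2 + E/5 (m(E) = 2*1 + E*(⅕) = 2 + E/5)
m(l(-4, M(v(-3, -3), -1)))*(-68) = (2 + (2*(-4) + 2*6)/5)*(-68) = (2 + (-8 + 12)/5)*(-68) = (2 + (⅕)*4)*(-68) = (2 + ⅘)*(-68) = (14/5)*(-68) = -952/5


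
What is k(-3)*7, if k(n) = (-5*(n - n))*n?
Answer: 0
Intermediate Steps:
k(n) = 0 (k(n) = (-5*0)*n = 0*n = 0)
k(-3)*7 = 0*7 = 0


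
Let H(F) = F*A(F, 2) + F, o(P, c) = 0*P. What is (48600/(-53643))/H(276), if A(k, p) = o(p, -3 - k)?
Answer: -1350/411263 ≈ -0.0032826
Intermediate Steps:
o(P, c) = 0
A(k, p) = 0
H(F) = F (H(F) = F*0 + F = 0 + F = F)
(48600/(-53643))/H(276) = (48600/(-53643))/276 = (48600*(-1/53643))*(1/276) = -16200/17881*1/276 = -1350/411263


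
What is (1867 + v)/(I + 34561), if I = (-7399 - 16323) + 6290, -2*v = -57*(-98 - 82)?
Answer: -3263/17129 ≈ -0.19050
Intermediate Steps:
v = -5130 (v = -(-57)*(-98 - 82)/2 = -(-57)*(-180)/2 = -½*10260 = -5130)
I = -17432 (I = -23722 + 6290 = -17432)
(1867 + v)/(I + 34561) = (1867 - 5130)/(-17432 + 34561) = -3263/17129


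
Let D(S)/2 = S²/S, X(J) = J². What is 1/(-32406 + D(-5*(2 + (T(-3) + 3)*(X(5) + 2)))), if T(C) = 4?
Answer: -1/34316 ≈ -2.9141e-5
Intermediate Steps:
D(S) = 2*S (D(S) = 2*(S²/S) = 2*S)
1/(-32406 + D(-5*(2 + (T(-3) + 3)*(X(5) + 2)))) = 1/(-32406 + 2*(-5*(2 + (4 + 3)*(5² + 2)))) = 1/(-32406 + 2*(-5*(2 + 7*(25 + 2)))) = 1/(-32406 + 2*(-5*(2 + 7*27))) = 1/(-32406 + 2*(-5*(2 + 189))) = 1/(-32406 + 2*(-5*191)) = 1/(-32406 + 2*(-955)) = 1/(-32406 - 1910) = 1/(-34316) = -1/34316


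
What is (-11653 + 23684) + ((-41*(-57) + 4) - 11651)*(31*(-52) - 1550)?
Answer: 29450251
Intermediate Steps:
(-11653 + 23684) + ((-41*(-57) + 4) - 11651)*(31*(-52) - 1550) = 12031 + ((2337 + 4) - 11651)*(-1612 - 1550) = 12031 + (2341 - 11651)*(-3162) = 12031 - 9310*(-3162) = 12031 + 29438220 = 29450251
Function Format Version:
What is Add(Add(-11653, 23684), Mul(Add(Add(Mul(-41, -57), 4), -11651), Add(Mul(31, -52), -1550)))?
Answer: 29450251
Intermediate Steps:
Add(Add(-11653, 23684), Mul(Add(Add(Mul(-41, -57), 4), -11651), Add(Mul(31, -52), -1550))) = Add(12031, Mul(Add(Add(2337, 4), -11651), Add(-1612, -1550))) = Add(12031, Mul(Add(2341, -11651), -3162)) = Add(12031, Mul(-9310, -3162)) = Add(12031, 29438220) = 29450251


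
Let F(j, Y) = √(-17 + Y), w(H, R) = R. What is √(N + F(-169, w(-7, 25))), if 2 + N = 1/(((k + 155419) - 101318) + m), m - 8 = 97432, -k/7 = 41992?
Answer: √(-40557371221 + 40557228818*√2)/142403 ≈ 0.91018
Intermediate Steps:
k = -293944 (k = -7*41992 = -293944)
m = 97440 (m = 8 + 97432 = 97440)
N = -284807/142403 (N = -2 + 1/(((-293944 + 155419) - 101318) + 97440) = -2 + 1/((-138525 - 101318) + 97440) = -2 + 1/(-239843 + 97440) = -2 + 1/(-142403) = -2 - 1/142403 = -284807/142403 ≈ -2.0000)
√(N + F(-169, w(-7, 25))) = √(-284807/142403 + √(-17 + 25)) = √(-284807/142403 + √8) = √(-284807/142403 + 2*√2)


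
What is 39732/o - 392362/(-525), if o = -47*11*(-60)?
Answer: 18472619/24675 ≈ 748.64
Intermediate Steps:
o = 31020 (o = -517*(-60) = 31020)
39732/o - 392362/(-525) = 39732/31020 - 392362/(-525) = 39732*(1/31020) - 392362*(-1/525) = 301/235 + 392362/525 = 18472619/24675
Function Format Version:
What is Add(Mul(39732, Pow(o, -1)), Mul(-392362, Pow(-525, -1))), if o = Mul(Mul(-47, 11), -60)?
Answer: Rational(18472619, 24675) ≈ 748.64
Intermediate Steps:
o = 31020 (o = Mul(-517, -60) = 31020)
Add(Mul(39732, Pow(o, -1)), Mul(-392362, Pow(-525, -1))) = Add(Mul(39732, Pow(31020, -1)), Mul(-392362, Pow(-525, -1))) = Add(Mul(39732, Rational(1, 31020)), Mul(-392362, Rational(-1, 525))) = Add(Rational(301, 235), Rational(392362, 525)) = Rational(18472619, 24675)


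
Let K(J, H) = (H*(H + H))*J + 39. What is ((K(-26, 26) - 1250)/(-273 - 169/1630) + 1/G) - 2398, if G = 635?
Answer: -640218995761/282675965 ≈ -2264.9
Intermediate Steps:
K(J, H) = 39 + 2*J*H**2 (K(J, H) = (H*(2*H))*J + 39 = (2*H**2)*J + 39 = 2*J*H**2 + 39 = 39 + 2*J*H**2)
((K(-26, 26) - 1250)/(-273 - 169/1630) + 1/G) - 2398 = (((39 + 2*(-26)*26**2) - 1250)/(-273 - 169/1630) + 1/635) - 2398 = (((39 + 2*(-26)*676) - 1250)/(-273 - 169*1/1630) + 1/635) - 2398 = (((39 - 35152) - 1250)/(-273 - 169/1630) + 1/635) - 2398 = ((-35113 - 1250)/(-445159/1630) + 1/635) - 2398 = (-36363*(-1630/445159) + 1/635) - 2398 = (59271690/445159 + 1/635) - 2398 = 37637968309/282675965 - 2398 = -640218995761/282675965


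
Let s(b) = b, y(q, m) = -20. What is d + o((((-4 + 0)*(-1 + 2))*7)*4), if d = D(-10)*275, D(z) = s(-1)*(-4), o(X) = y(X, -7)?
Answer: 1080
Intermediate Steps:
o(X) = -20
D(z) = 4 (D(z) = -1*(-4) = 4)
d = 1100 (d = 4*275 = 1100)
d + o((((-4 + 0)*(-1 + 2))*7)*4) = 1100 - 20 = 1080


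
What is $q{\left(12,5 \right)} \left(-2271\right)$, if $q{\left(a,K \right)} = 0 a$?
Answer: $0$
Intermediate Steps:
$q{\left(a,K \right)} = 0$
$q{\left(12,5 \right)} \left(-2271\right) = 0 \left(-2271\right) = 0$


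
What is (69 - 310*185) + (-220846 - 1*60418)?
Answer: -338545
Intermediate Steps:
(69 - 310*185) + (-220846 - 1*60418) = (69 - 57350) + (-220846 - 60418) = -57281 - 281264 = -338545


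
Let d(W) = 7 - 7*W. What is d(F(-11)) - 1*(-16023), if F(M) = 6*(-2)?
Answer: 16114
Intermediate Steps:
F(M) = -12
d(F(-11)) - 1*(-16023) = (7 - 7*(-12)) - 1*(-16023) = (7 + 84) + 16023 = 91 + 16023 = 16114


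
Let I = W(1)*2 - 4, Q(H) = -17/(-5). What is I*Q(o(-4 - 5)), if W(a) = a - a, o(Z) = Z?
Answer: -68/5 ≈ -13.600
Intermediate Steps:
W(a) = 0
Q(H) = 17/5 (Q(H) = -17*(-⅕) = 17/5)
I = -4 (I = 0*2 - 4 = 0 - 4 = -4)
I*Q(o(-4 - 5)) = -4*17/5 = -68/5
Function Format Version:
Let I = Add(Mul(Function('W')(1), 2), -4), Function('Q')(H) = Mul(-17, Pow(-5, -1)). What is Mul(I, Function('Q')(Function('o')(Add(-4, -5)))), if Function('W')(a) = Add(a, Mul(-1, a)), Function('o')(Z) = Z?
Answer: Rational(-68, 5) ≈ -13.600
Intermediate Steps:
Function('W')(a) = 0
Function('Q')(H) = Rational(17, 5) (Function('Q')(H) = Mul(-17, Rational(-1, 5)) = Rational(17, 5))
I = -4 (I = Add(Mul(0, 2), -4) = Add(0, -4) = -4)
Mul(I, Function('Q')(Function('o')(Add(-4, -5)))) = Mul(-4, Rational(17, 5)) = Rational(-68, 5)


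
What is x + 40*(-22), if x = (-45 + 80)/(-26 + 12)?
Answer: -1765/2 ≈ -882.50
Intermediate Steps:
x = -5/2 (x = 35/(-14) = 35*(-1/14) = -5/2 ≈ -2.5000)
x + 40*(-22) = -5/2 + 40*(-22) = -5/2 - 880 = -1765/2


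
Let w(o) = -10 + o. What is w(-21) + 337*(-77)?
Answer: -25980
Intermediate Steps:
w(-21) + 337*(-77) = (-10 - 21) + 337*(-77) = -31 - 25949 = -25980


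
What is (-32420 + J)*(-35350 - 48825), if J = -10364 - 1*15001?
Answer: 4864052375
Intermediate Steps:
J = -25365 (J = -10364 - 15001 = -25365)
(-32420 + J)*(-35350 - 48825) = (-32420 - 25365)*(-35350 - 48825) = -57785*(-84175) = 4864052375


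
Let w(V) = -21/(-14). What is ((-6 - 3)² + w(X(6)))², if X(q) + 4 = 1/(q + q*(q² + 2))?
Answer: 27225/4 ≈ 6806.3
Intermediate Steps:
X(q) = -4 + 1/(q + q*(2 + q²)) (X(q) = -4 + 1/(q + q*(q² + 2)) = -4 + 1/(q + q*(2 + q²)))
w(V) = 3/2 (w(V) = -21*(-1/14) = 3/2)
((-6 - 3)² + w(X(6)))² = ((-6 - 3)² + 3/2)² = ((-9)² + 3/2)² = (81 + 3/2)² = (165/2)² = 27225/4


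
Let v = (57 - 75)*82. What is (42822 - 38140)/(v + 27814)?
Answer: 2341/13169 ≈ 0.17777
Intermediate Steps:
v = -1476 (v = -18*82 = -1476)
(42822 - 38140)/(v + 27814) = (42822 - 38140)/(-1476 + 27814) = 4682/26338 = 4682*(1/26338) = 2341/13169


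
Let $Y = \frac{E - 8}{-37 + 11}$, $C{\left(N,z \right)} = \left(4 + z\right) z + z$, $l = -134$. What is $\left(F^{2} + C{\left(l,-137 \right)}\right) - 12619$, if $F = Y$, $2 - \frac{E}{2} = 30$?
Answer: $\frac{924609}{169} \approx 5471.1$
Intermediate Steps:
$E = -56$ ($E = 4 - 60 = -56$)
$C{\left(N,z \right)} = z + z \left(4 + z\right)$ ($C{\left(N,z \right)} = z \left(4 + z\right) + z = z + z \left(4 + z\right)$)
$Y = \frac{32}{13}$ ($Y = \frac{-56 - 8}{-37 + 11} = - \frac{64}{-26} = \left(-64\right) \left(- \frac{1}{26}\right) = \frac{32}{13} \approx 2.4615$)
$F = \frac{32}{13} \approx 2.4615$
$\left(F^{2} + C{\left(l,-137 \right)}\right) - 12619 = \left(\left(\frac{32}{13}\right)^{2} - 137 \left(5 - 137\right)\right) - 12619 = \left(\frac{1024}{169} - -18084\right) - 12619 = \left(\frac{1024}{169} + 18084\right) - 12619 = \frac{3057220}{169} - 12619 = \frac{924609}{169}$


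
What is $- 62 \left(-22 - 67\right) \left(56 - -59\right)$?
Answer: $634570$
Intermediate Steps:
$- 62 \left(-22 - 67\right) \left(56 - -59\right) = - 62 \left(-22 - 67\right) \left(56 + 59\right) = \left(-62\right) \left(-89\right) 115 = 5518 \cdot 115 = 634570$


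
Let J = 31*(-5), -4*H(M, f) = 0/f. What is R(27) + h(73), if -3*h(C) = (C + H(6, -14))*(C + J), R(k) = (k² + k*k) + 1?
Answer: 10363/3 ≈ 3454.3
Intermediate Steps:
H(M, f) = 0 (H(M, f) = -0/f = -¼*0 = 0)
J = -155
R(k) = 1 + 2*k² (R(k) = (k² + k²) + 1 = 2*k² + 1 = 1 + 2*k²)
h(C) = -C*(-155 + C)/3 (h(C) = -(C + 0)*(C - 155)/3 = -C*(-155 + C)/3)
R(27) + h(73) = (1 + 2*27²) + (⅓)*73*(155 - 1*73) = (1 + 2*729) + (⅓)*73*(155 - 73) = (1 + 1458) + (⅓)*73*82 = 1459 + 5986/3 = 10363/3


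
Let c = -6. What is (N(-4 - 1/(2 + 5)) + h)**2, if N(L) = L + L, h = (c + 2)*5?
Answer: 39204/49 ≈ 800.08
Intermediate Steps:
h = -20 (h = (-6 + 2)*5 = -4*5 = -20)
N(L) = 2*L
(N(-4 - 1/(2 + 5)) + h)**2 = (2*(-4 - 1/(2 + 5)) - 20)**2 = (2*(-4 - 1/7) - 20)**2 = (2*(-29/7) - 20)**2 = (-58/7 - 20)**2 = (-198/7)**2 = 39204/49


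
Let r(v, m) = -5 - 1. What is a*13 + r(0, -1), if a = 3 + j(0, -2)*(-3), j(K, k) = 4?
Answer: -123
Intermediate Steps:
r(v, m) = -6
a = -9 (a = 3 + 4*(-3) = 3 - 12 = -9)
a*13 + r(0, -1) = -9*13 - 6 = -117 - 6 = -123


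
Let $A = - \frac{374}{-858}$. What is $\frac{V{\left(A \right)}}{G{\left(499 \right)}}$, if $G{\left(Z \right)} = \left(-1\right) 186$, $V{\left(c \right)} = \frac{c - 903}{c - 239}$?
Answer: $- \frac{2200}{108159} \approx -0.02034$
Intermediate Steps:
$A = \frac{17}{39}$ ($A = \left(-374\right) \left(- \frac{1}{858}\right) = \frac{17}{39} \approx 0.4359$)
$V{\left(c \right)} = \frac{-903 + c}{-239 + c}$
$G{\left(Z \right)} = -186$
$\frac{V{\left(A \right)}}{G{\left(499 \right)}} = \frac{\frac{1}{-239 + \frac{17}{39}} \left(-903 + \frac{17}{39}\right)}{-186} = \frac{1}{- \frac{9304}{39}} \left(- \frac{35200}{39}\right) \left(- \frac{1}{186}\right) = \left(- \frac{39}{9304}\right) \left(- \frac{35200}{39}\right) \left(- \frac{1}{186}\right) = \frac{4400}{1163} \left(- \frac{1}{186}\right) = - \frac{2200}{108159}$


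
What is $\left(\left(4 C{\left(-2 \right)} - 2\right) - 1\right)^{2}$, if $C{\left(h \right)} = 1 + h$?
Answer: $49$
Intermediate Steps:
$\left(\left(4 C{\left(-2 \right)} - 2\right) - 1\right)^{2} = \left(\left(4 \left(1 - 2\right) - 2\right) - 1\right)^{2} = \left(\left(4 \left(-1\right) - 2\right) - 1\right)^{2} = \left(\left(-4 - 2\right) - 1\right)^{2} = \left(-6 - 1\right)^{2} = \left(-7\right)^{2} = 49$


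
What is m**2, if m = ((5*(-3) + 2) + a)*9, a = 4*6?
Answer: 9801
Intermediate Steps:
a = 24
m = 99 (m = ((5*(-3) + 2) + 24)*9 = ((-15 + 2) + 24)*9 = (-13 + 24)*9 = 11*9 = 99)
m**2 = 99**2 = 9801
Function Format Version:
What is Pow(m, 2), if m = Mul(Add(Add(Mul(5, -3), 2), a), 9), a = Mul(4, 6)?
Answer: 9801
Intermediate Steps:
a = 24
m = 99 (m = Mul(Add(Add(Mul(5, -3), 2), 24), 9) = Mul(Add(Add(-15, 2), 24), 9) = Mul(Add(-13, 24), 9) = Mul(11, 9) = 99)
Pow(m, 2) = Pow(99, 2) = 9801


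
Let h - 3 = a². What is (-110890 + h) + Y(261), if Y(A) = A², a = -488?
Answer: 195378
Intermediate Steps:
h = 238147 (h = 3 + (-488)² = 3 + 238144 = 238147)
(-110890 + h) + Y(261) = (-110890 + 238147) + 261² = 127257 + 68121 = 195378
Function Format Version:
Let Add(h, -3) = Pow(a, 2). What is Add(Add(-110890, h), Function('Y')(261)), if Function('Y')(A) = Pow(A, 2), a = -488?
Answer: 195378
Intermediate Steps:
h = 238147 (h = Add(3, Pow(-488, 2)) = Add(3, 238144) = 238147)
Add(Add(-110890, h), Function('Y')(261)) = Add(Add(-110890, 238147), Pow(261, 2)) = Add(127257, 68121) = 195378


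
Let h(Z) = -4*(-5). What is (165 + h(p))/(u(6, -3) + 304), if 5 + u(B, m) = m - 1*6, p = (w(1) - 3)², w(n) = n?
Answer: 37/58 ≈ 0.63793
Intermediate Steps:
p = 4 (p = (1 - 3)² = (-2)² = 4)
h(Z) = 20
u(B, m) = -11 + m (u(B, m) = -5 + (m - 1*6) = -5 + (m - 6) = -5 + (-6 + m) = -11 + m)
(165 + h(p))/(u(6, -3) + 304) = (165 + 20)/((-11 - 3) + 304) = 185/(-14 + 304) = 185/290 = 185*(1/290) = 37/58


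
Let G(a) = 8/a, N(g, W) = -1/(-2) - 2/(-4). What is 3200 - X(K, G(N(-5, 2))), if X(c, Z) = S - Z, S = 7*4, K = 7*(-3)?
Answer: 3180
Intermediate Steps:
N(g, W) = 1 (N(g, W) = -1*(-1/2) - 2*(-1/4) = 1/2 + 1/2 = 1)
K = -21
S = 28
X(c, Z) = 28 - Z
3200 - X(K, G(N(-5, 2))) = 3200 - (28 - 8/1) = 3200 - (28 - 8) = 3200 - 1*20 = 3200 - 20 = 3180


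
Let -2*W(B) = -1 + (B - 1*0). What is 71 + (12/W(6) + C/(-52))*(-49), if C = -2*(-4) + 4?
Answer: 20638/65 ≈ 317.51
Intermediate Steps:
W(B) = ½ - B/2 (W(B) = -(-1 + (B - 1*0))/2 = -(-1 + (B + 0))/2 = -(-1 + B)/2 = ½ - B/2)
C = 12 (C = 8 + 4 = 12)
71 + (12/W(6) + C/(-52))*(-49) = 71 + (12/(½ - ½*6) + 12/(-52))*(-49) = 71 + (12/(½ - 3) + 12*(-1/52))*(-49) = 71 + (12/(-5/2) - 3/13)*(-49) = 71 + (12*(-⅖) - 3/13)*(-49) = 71 + (-24/5 - 3/13)*(-49) = 71 - 327/65*(-49) = 71 + 16023/65 = 20638/65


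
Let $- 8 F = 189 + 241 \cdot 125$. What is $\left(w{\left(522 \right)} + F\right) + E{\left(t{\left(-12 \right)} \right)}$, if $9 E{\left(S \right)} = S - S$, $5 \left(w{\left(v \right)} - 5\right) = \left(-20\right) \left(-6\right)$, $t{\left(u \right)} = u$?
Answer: $- \frac{15041}{4} \approx -3760.3$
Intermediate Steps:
$w{\left(v \right)} = 29$ ($w{\left(v \right)} = 5 + \frac{\left(-20\right) \left(-6\right)}{5} = 5 + \frac{1}{5} \cdot 120 = 5 + 24 = 29$)
$F = - \frac{15157}{4}$ ($F = - \frac{189 + 241 \cdot 125}{8} = - \frac{189 + 30125}{8} = \left(- \frac{1}{8}\right) 30314 = - \frac{15157}{4} \approx -3789.3$)
$E{\left(S \right)} = 0$ ($E{\left(S \right)} = \frac{S - S}{9} = \frac{1}{9} \cdot 0 = 0$)
$\left(w{\left(522 \right)} + F\right) + E{\left(t{\left(-12 \right)} \right)} = \left(29 - \frac{15157}{4}\right) + 0 = - \frac{15041}{4} + 0 = - \frac{15041}{4}$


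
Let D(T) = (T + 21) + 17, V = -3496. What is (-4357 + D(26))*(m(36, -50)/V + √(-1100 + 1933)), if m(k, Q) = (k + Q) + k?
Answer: 47223/1748 - 30051*√17 ≈ -1.2388e+5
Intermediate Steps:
m(k, Q) = Q + 2*k (m(k, Q) = (Q + k) + k = Q + 2*k)
D(T) = 38 + T (D(T) = (21 + T) + 17 = 38 + T)
(-4357 + D(26))*(m(36, -50)/V + √(-1100 + 1933)) = (-4357 + (38 + 26))*((-50 + 2*36)/(-3496) + √(-1100 + 1933)) = (-4357 + 64)*((-50 + 72)*(-1/3496) + √833) = -4293*(22*(-1/3496) + 7*√17) = -4293*(-11/1748 + 7*√17) = 47223/1748 - 30051*√17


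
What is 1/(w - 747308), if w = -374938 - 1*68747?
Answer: -1/1190993 ≈ -8.3964e-7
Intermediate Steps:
w = -443685 (w = -374938 - 68747 = -443685)
1/(w - 747308) = 1/(-443685 - 747308) = 1/(-1190993) = -1/1190993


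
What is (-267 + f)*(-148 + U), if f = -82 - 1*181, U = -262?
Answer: 217300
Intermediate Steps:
f = -263 (f = -82 - 181 = -263)
(-267 + f)*(-148 + U) = (-267 - 263)*(-148 - 262) = -530*(-410) = 217300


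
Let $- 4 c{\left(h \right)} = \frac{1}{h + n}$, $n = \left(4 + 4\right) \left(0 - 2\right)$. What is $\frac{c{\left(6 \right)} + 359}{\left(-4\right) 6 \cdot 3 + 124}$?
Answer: $\frac{14361}{2080} \approx 6.9043$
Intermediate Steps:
$n = -16$ ($n = 8 \left(-2\right) = -16$)
$c{\left(h \right)} = - \frac{1}{4 \left(-16 + h\right)}$ ($c{\left(h \right)} = - \frac{1}{4 \left(h - 16\right)} = - \frac{1}{4 \left(-16 + h\right)}$)
$\frac{c{\left(6 \right)} + 359}{\left(-4\right) 6 \cdot 3 + 124} = \frac{- \frac{1}{-64 + 4 \cdot 6} + 359}{\left(-4\right) 6 \cdot 3 + 124} = \frac{- \frac{1}{-64 + 24} + 359}{\left(-24\right) 3 + 124} = \frac{- \frac{1}{-40} + 359}{-72 + 124} = \frac{\left(-1\right) \left(- \frac{1}{40}\right) + 359}{52} = \left(\frac{1}{40} + 359\right) \frac{1}{52} = \frac{14361}{40} \cdot \frac{1}{52} = \frac{14361}{2080}$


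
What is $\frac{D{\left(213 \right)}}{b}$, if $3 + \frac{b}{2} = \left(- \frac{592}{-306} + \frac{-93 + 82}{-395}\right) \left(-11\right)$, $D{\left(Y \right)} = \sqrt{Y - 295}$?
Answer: $- \frac{60435 i \sqrt{82}}{2971876} \approx - 0.18415 i$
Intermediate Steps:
$D{\left(Y \right)} = \sqrt{-295 + Y}$
$b = - \frac{2971876}{60435}$ ($b = -6 + 2 \left(- \frac{592}{-306} + \frac{-93 + 82}{-395}\right) \left(-11\right) = -6 + 2 \left(\left(-592\right) \left(- \frac{1}{306}\right) - - \frac{11}{395}\right) \left(-11\right) = -6 + 2 \left(\frac{296}{153} + \frac{11}{395}\right) \left(-11\right) = -6 + 2 \cdot \frac{118603}{60435} \left(-11\right) = -6 + 2 \left(- \frac{1304633}{60435}\right) = -6 - \frac{2609266}{60435} = - \frac{2971876}{60435} \approx -49.175$)
$\frac{D{\left(213 \right)}}{b} = \frac{\sqrt{-295 + 213}}{- \frac{2971876}{60435}} = \sqrt{-82} \left(- \frac{60435}{2971876}\right) = i \sqrt{82} \left(- \frac{60435}{2971876}\right) = - \frac{60435 i \sqrt{82}}{2971876}$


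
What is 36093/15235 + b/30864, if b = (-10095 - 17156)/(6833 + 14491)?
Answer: 23753973913063/10026822864960 ≈ 2.3690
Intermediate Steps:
b = -27251/21324 ≈ -1.2780
36093/15235 + b/30864 = 36093/15235 - 27251/21324/30864 = 36093*(1/15235) - 27251/21324*1/30864 = 36093/15235 - 27251/658143936 = 23753973913063/10026822864960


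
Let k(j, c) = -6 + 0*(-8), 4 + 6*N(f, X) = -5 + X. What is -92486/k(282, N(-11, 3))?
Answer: 46243/3 ≈ 15414.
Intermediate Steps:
N(f, X) = -3/2 + X/6 (N(f, X) = -2/3 + (-5 + X)/6 = -2/3 + (-5/6 + X/6) = -3/2 + X/6)
k(j, c) = -6 (k(j, c) = -6 + 0 = -6)
-92486/k(282, N(-11, 3)) = -92486/(-6) = -92486*(-1/6) = 46243/3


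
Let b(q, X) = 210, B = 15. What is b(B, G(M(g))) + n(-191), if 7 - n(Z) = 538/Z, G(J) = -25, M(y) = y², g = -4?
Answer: 41985/191 ≈ 219.82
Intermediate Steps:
n(Z) = 7 - 538/Z
b(B, G(M(g))) + n(-191) = 210 + (7 - 538/(-191)) = 210 + (7 - 538*(-1/191)) = 210 + (7 + 538/191) = 210 + 1875/191 = 41985/191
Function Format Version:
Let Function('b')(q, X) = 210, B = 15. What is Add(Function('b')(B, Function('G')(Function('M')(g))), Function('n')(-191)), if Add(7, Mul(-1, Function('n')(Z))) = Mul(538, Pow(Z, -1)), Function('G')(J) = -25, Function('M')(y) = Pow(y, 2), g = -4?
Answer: Rational(41985, 191) ≈ 219.82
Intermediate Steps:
Function('n')(Z) = Add(7, Mul(-538, Pow(Z, -1))) (Function('n')(Z) = Add(7, Mul(-1, Mul(538, Pow(Z, -1)))) = Add(7, Mul(-538, Pow(Z, -1))))
Add(Function('b')(B, Function('G')(Function('M')(g))), Function('n')(-191)) = Add(210, Add(7, Mul(-538, Pow(-191, -1)))) = Add(210, Add(7, Mul(-538, Rational(-1, 191)))) = Add(210, Add(7, Rational(538, 191))) = Add(210, Rational(1875, 191)) = Rational(41985, 191)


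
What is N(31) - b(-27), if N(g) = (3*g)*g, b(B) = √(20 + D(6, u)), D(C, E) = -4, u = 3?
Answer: 2879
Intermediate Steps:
b(B) = 4 (b(B) = √(20 - 4) = √16 = 4)
N(g) = 3*g²
N(31) - b(-27) = 3*31² - 1*4 = 3*961 - 4 = 2883 - 4 = 2879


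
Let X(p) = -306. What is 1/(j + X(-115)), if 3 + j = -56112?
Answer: -1/56421 ≈ -1.7724e-5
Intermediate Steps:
j = -56115 (j = -3 - 56112 = -56115)
1/(j + X(-115)) = 1/(-56115 - 306) = 1/(-56421) = -1/56421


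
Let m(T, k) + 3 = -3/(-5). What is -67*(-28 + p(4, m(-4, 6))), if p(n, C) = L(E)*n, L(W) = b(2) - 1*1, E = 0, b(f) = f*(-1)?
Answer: 2680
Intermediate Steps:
b(f) = -f
m(T, k) = -12/5 (m(T, k) = -3 - 3/(-5) = -3 - 3*(-⅕) = -3 + ⅗ = -12/5)
L(W) = -3 (L(W) = -1*2 - 1*1 = -2 - 1 = -3)
p(n, C) = -3*n
-67*(-28 + p(4, m(-4, 6))) = -67*(-28 - 3*4) = -67*(-28 - 12) = -67*(-40) = 2680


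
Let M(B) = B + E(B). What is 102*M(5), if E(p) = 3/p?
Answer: 2856/5 ≈ 571.20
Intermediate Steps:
M(B) = B + 3/B
102*M(5) = 102*(5 + 3/5) = 102*(5 + 3*(⅕)) = 102*(5 + ⅗) = 102*(28/5) = 2856/5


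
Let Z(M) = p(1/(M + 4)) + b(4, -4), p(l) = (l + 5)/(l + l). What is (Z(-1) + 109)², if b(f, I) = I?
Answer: 12769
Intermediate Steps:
p(l) = (5 + l)/(2*l) (p(l) = (5 + l)/((2*l)) = (5 + l)*(1/(2*l)) = (5 + l)/(2*l))
Z(M) = -4 + (4 + M)*(5 + 1/(4 + M))/2 (Z(M) = (5 + 1/(M + 4))/(2*(1/(M + 4))) - 4 = (5 + 1/(4 + M))/(2*(1/(4 + M))) - 4 = (4 + M)*(5 + 1/(4 + M))/2 - 4 = -4 + (4 + M)*(5 + 1/(4 + M))/2)
(Z(-1) + 109)² = ((13/2 + (5/2)*(-1)) + 109)² = ((13/2 - 5/2) + 109)² = (4 + 109)² = 113² = 12769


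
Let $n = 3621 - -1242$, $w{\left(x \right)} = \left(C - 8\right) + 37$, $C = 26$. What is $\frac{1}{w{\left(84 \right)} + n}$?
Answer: $\frac{1}{4918} \approx 0.00020333$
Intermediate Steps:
$w{\left(x \right)} = 55$ ($w{\left(x \right)} = \left(26 - 8\right) + 37 = 18 + 37 = 55$)
$n = 4863$ ($n = 3621 + 1242 = 4863$)
$\frac{1}{w{\left(84 \right)} + n} = \frac{1}{55 + 4863} = \frac{1}{4918}$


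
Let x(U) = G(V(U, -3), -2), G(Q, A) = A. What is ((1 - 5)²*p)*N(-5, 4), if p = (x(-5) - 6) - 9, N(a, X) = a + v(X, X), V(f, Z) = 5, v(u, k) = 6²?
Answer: -8432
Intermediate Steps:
v(u, k) = 36
N(a, X) = 36 + a (N(a, X) = a + 36 = 36 + a)
x(U) = -2
p = -17 (p = (-2 - 6) - 9 = -8 - 9 = -17)
((1 - 5)²*p)*N(-5, 4) = ((1 - 5)²*(-17))*(36 - 5) = ((-4)²*(-17))*31 = (16*(-17))*31 = -272*31 = -8432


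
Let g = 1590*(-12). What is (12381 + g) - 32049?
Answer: -38748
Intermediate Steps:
g = -19080
(12381 + g) - 32049 = (12381 - 19080) - 32049 = -6699 - 32049 = -38748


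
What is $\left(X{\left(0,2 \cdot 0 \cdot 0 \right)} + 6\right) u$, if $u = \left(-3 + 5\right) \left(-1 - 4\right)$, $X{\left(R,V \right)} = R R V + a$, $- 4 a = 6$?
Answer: $-45$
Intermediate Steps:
$a = - \frac{3}{2}$ ($a = \left(- \frac{1}{4}\right) 6 = - \frac{3}{2} \approx -1.5$)
$X{\left(R,V \right)} = - \frac{3}{2} + V R^{2}$ ($X{\left(R,V \right)} = R R V - \frac{3}{2} = R^{2} V - \frac{3}{2} = V R^{2} - \frac{3}{2} = - \frac{3}{2} + V R^{2}$)
$u = -10$ ($u = 2 \left(-5\right) = -10$)
$\left(X{\left(0,2 \cdot 0 \cdot 0 \right)} + 6\right) u = \left(\left(- \frac{3}{2} + 2 \cdot 0 \cdot 0 \cdot 0^{2}\right) + 6\right) \left(-10\right) = \left(\left(- \frac{3}{2} + 0 \cdot 0 \cdot 0\right) + 6\right) \left(-10\right) = \left(\left(- \frac{3}{2} + 0 \cdot 0\right) + 6\right) \left(-10\right) = \left(\left(- \frac{3}{2} + 0\right) + 6\right) \left(-10\right) = \left(- \frac{3}{2} + 6\right) \left(-10\right) = \frac{9}{2} \left(-10\right) = -45$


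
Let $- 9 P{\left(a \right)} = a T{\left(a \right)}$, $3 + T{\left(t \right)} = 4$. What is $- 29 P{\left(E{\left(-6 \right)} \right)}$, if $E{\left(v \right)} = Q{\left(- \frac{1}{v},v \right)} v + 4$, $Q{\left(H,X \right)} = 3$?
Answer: $- \frac{406}{9} \approx -45.111$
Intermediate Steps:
$T{\left(t \right)} = 1$ ($T{\left(t \right)} = -3 + 4 = 1$)
$E{\left(v \right)} = 4 + 3 v$ ($E{\left(v \right)} = 3 v + 4 = 4 + 3 v$)
$P{\left(a \right)} = - \frac{a}{9}$ ($P{\left(a \right)} = - \frac{a 1}{9} = - \frac{a}{9}$)
$- 29 P{\left(E{\left(-6 \right)} \right)} = - 29 \left(- \frac{4 + 3 \left(-6\right)}{9}\right) = - 29 \left(- \frac{4 - 18}{9}\right) = - 29 \left(\left(- \frac{1}{9}\right) \left(-14\right)\right) = \left(-29\right) \frac{14}{9} = - \frac{406}{9}$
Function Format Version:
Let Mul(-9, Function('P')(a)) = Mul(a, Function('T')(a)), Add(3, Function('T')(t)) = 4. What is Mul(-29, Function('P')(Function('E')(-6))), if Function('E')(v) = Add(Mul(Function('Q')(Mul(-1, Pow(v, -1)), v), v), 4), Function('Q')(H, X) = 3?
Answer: Rational(-406, 9) ≈ -45.111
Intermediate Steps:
Function('T')(t) = 1 (Function('T')(t) = Add(-3, 4) = 1)
Function('E')(v) = Add(4, Mul(3, v)) (Function('E')(v) = Add(Mul(3, v), 4) = Add(4, Mul(3, v)))
Function('P')(a) = Mul(Rational(-1, 9), a) (Function('P')(a) = Mul(Rational(-1, 9), Mul(a, 1)) = Mul(Rational(-1, 9), a))
Mul(-29, Function('P')(Function('E')(-6))) = Mul(-29, Mul(Rational(-1, 9), Add(4, Mul(3, -6)))) = Mul(-29, Mul(Rational(-1, 9), Add(4, -18))) = Mul(-29, Mul(Rational(-1, 9), -14)) = Mul(-29, Rational(14, 9)) = Rational(-406, 9)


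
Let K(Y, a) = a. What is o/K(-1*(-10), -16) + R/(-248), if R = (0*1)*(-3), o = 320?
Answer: -20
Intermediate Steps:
R = 0 (R = 0*(-3) = 0)
o/K(-1*(-10), -16) + R/(-248) = 320/(-16) + 0/(-248) = 320*(-1/16) + 0*(-1/248) = -20 + 0 = -20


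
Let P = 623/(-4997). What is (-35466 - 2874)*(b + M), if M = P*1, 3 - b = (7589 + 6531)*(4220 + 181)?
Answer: 11905496266488480/4997 ≈ 2.3825e+12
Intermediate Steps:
P = -623/4997 (P = 623*(-1/4997) = -623/4997 ≈ -0.12467)
b = -62142117 (b = 3 - (7589 + 6531)*(4220 + 181) = 3 - 14120*4401 = 3 - 1*62142120 = 3 - 62142120 = -62142117)
M = -623/4997 (M = -623/4997*1 = -623/4997 ≈ -0.12467)
(-35466 - 2874)*(b + M) = (-35466 - 2874)*(-62142117 - 623/4997) = -38340*(-310524159272/4997) = 11905496266488480/4997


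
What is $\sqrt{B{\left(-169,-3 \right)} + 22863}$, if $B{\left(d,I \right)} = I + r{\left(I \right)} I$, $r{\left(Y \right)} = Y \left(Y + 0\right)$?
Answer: $3 \sqrt{2537} \approx 151.11$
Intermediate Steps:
$r{\left(Y \right)} = Y^{2}$ ($r{\left(Y \right)} = Y Y = Y^{2}$)
$B{\left(d,I \right)} = I + I^{3}$ ($B{\left(d,I \right)} = I + I^{2} I = I + I^{3}$)
$\sqrt{B{\left(-169,-3 \right)} + 22863} = \sqrt{\left(-3 + \left(-3\right)^{3}\right) + 22863} = \sqrt{\left(-3 - 27\right) + 22863} = \sqrt{-30 + 22863} = \sqrt{22833} = 3 \sqrt{2537}$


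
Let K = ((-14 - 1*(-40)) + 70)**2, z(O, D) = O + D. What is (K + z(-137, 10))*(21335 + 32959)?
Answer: 493478166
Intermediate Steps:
z(O, D) = D + O
K = 9216 (K = ((-14 + 40) + 70)**2 = (26 + 70)**2 = 96**2 = 9216)
(K + z(-137, 10))*(21335 + 32959) = (9216 + (10 - 137))*(21335 + 32959) = (9216 - 127)*54294 = 9089*54294 = 493478166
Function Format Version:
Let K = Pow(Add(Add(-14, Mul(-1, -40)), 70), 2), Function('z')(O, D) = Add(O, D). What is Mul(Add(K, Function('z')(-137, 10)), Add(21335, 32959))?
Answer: 493478166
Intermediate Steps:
Function('z')(O, D) = Add(D, O)
K = 9216 (K = Pow(Add(Add(-14, 40), 70), 2) = Pow(Add(26, 70), 2) = Pow(96, 2) = 9216)
Mul(Add(K, Function('z')(-137, 10)), Add(21335, 32959)) = Mul(Add(9216, Add(10, -137)), Add(21335, 32959)) = Mul(Add(9216, -127), 54294) = Mul(9089, 54294) = 493478166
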